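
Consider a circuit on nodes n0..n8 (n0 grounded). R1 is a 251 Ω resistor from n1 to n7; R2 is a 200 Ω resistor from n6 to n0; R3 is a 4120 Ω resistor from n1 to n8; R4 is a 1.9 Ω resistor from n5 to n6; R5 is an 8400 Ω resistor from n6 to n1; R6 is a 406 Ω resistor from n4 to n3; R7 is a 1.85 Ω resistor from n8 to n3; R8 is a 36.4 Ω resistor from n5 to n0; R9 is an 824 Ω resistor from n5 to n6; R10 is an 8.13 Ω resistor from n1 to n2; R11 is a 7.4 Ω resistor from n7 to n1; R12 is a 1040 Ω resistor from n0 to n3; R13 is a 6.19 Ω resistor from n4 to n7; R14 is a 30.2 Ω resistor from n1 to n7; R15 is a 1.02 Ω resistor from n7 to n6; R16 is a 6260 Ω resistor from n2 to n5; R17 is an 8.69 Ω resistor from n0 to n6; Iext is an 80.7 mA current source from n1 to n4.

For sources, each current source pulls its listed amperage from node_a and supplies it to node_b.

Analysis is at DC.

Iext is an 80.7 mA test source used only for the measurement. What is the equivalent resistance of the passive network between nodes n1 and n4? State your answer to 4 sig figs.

R_eq = 11.94 Ω

Element admittances at DC:
  Y(R1) = 0.003984 S between n1,n7
  Y(R2) = 0.005000 S between n6,n0
  Y(R3) = 0.0002427 S between n1,n8
  Y(R4) = 0.5263 S between n5,n6
  Y(R5) = 0.0001190 S between n6,n1
  Y(R6) = 0.002463 S between n4,n3
  Y(R7) = 0.5405 S between n8,n3
  Y(R8) = 0.02747 S between n5,n0
  Y(R9) = 0.001214 S between n5,n6
  Y(R10) = 0.1230 S between n1,n2
  Y(R11) = 0.1351 S between n7,n1
  Y(R12) = 0.0009615 S between n0,n3
  Y(R13) = 0.1616 S between n4,n7
  Y(R14) = 0.03311 S between n1,n7
  Y(R15) = 0.9804 S between n7,n6
  Y(R16) = 0.0001597 S between n2,n5
  Y(R17) = 0.1151 S between n0,n6
  Iext: injects 0.0807 A into n4 (from n1)
Assemble and solve the 8×8 MNA system:
  V(n1)=-0.4688  V(n2)=-0.4682  V(n3)=0.3011  V(n4)=0.4945  V(n5)=-0.001993  V(n6)=-0.001955  V(n7)=-0.002118  V(n8)=0.3007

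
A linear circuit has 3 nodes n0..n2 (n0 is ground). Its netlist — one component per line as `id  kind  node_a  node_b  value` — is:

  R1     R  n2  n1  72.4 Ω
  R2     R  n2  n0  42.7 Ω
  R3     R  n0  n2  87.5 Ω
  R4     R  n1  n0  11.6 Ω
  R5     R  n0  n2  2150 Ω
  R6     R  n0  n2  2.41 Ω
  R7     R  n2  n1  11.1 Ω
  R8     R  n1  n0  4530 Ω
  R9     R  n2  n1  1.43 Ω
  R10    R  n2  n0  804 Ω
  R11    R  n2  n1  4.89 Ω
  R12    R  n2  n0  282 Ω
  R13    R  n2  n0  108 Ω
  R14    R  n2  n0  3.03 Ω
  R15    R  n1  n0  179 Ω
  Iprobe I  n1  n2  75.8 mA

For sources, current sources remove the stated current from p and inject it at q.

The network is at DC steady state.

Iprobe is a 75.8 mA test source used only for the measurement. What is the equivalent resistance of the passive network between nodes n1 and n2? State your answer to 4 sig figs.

R_eq = 0.9173 Ω

MNA unknowns: 2 node voltages V₁..V_2
R1: Y=0.01381 on G[2,1]
R2: Y=0.02342 on G[2,0]
R3: Y=0.01143 on G[0,2]
R4: Y=0.08621 on G[1,0]
R5: Y=0.0004651 on G[0,2]
R6: Y=0.4149 on G[0,2]
R7: Y=0.09009 on G[2,1]
R8: Y=0.0002208 on G[1,0]
R9: Y=0.6993 on G[2,1]
R10: Y=0.001244 on G[2,0]
R11: Y=0.2045 on G[2,1]
R12: Y=0.003546 on G[2,0]
R13: Y=0.009259 on G[2,0]
R14: Y=0.3300 on G[2,0]
R15: Y=0.005587 on G[1,0]
Iprobe: z[1]−=0.0758, z[2]+=0.0758
solve → V1=-0.06231, V2=0.007218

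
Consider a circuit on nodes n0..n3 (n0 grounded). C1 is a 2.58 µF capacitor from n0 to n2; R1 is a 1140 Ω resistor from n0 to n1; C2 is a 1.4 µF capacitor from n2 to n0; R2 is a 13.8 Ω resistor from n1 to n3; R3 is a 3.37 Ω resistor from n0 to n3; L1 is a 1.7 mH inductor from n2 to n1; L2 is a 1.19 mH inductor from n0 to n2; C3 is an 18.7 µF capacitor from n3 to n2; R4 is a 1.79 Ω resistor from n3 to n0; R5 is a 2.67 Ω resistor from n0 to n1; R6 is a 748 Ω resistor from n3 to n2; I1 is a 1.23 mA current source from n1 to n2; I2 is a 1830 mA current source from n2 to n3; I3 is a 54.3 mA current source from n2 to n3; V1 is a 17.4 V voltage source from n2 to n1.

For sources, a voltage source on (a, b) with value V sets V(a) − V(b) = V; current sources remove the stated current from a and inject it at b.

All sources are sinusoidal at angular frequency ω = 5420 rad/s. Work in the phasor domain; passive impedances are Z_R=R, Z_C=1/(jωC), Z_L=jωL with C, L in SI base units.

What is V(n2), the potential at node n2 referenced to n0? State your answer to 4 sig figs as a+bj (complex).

13.01+1.534j V

MNA unknowns: 3 node voltages V₁..V_3 plus 1 source current (V1)
C1: Y=0.000+0.01398j on G[0,2]
R1: Y=0.0008772+0.000j on G[0,1]
C2: Y=0.000+0.007588j on G[2,0]
R2: Y=0.07246+0.000j on G[1,3]
R3: Y=0.2967+0.000j on G[0,3]
L1: Y=0.000-0.1085j on G[2,1]
L2: Y=0.000-0.1550j on G[0,2]
C3: Y=0.000+0.1014j on G[3,2]
R4: Y=0.5587+0.000j on G[3,0]
R5: Y=0.3745+0.000j on G[0,1]
R6: Y=0.001337+0.000j on G[3,2]
I1: z[1]−=0.00123, z[2]+=0.00123
I2: z[2]−=1.83, z[3]+=1.83
I3: z[2]−=0.0543, z[3]+=0.0543
V1: row V2−V1=17.4, i_V1 at 2,1
solve → V1=-4.386+1.534j, V2=13.01+1.534j, V3=1.685+1.358j
aux → i_V1=-2.085+2.477j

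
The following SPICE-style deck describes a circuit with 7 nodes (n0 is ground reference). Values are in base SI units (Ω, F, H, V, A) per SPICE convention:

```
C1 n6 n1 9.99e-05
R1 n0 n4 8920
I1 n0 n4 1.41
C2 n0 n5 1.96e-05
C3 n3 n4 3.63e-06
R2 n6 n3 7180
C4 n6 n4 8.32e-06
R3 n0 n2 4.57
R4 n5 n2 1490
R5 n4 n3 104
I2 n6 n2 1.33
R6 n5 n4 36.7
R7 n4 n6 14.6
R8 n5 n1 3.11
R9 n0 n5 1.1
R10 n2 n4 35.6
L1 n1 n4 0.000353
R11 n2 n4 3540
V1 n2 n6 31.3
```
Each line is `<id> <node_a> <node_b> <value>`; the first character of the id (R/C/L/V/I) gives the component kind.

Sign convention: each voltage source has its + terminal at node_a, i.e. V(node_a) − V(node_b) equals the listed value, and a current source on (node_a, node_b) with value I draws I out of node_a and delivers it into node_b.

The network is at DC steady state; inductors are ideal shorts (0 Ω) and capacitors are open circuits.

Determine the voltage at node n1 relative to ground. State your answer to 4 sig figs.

Element admittances at DC:
  Y(C1) = 0.000 S between n6,n1
  Y(R1) = 0.0001121 S between n0,n4
  I1: injects 1.41 A into n4 (from n0)
  Y(C2) = 0.000 S between n0,n5
  Y(C3) = 0.000 S between n3,n4
  Y(R2) = 0.0001393 S between n6,n3
  Y(C4) = 0.000 S between n6,n4
  Y(R3) = 0.2188 S between n0,n2
  Y(R4) = 0.0006711 S between n5,n2
  Y(R5) = 0.009615 S between n4,n3
  I2: injects 1.33 A into n2 (from n6)
  Y(R6) = 0.02725 S between n5,n4
  Y(R7) = 0.06849 S between n4,n6
  Y(R8) = 0.3215 S between n5,n1
  Y(R9) = 0.9091 S between n0,n5
  Y(R10) = 0.02809 S between n2,n4
  L1: short n1↔n4 (DC inductor)
  Y(R11) = 0.0002825 S between n2,n4
  V1: constraint V(n2)−V(n6) = 31.3
Assemble and solve the 8×8 MNA system:
  V(n1)=-0.2457  V(n2)=6.712  V(n3)=-0.5933  V(n4)=-0.2457  V(n5)=-0.06452  V(n6)=-24.59
  i(L1)=0.05826  i(V1)=-0.3406

-0.2457 V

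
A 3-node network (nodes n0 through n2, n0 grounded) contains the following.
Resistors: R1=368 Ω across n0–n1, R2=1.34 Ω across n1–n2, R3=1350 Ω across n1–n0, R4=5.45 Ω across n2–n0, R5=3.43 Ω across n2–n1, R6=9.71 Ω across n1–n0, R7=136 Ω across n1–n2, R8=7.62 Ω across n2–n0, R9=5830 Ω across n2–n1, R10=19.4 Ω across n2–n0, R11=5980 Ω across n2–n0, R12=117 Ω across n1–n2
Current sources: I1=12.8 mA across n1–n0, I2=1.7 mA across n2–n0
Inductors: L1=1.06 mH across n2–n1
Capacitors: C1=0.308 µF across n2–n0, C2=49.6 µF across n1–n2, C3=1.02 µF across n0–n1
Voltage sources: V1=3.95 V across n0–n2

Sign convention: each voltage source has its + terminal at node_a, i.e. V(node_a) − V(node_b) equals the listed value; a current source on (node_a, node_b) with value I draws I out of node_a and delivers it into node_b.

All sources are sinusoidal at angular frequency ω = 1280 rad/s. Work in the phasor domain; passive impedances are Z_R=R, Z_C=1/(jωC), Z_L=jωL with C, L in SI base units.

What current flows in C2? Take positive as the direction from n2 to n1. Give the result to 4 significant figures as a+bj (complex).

0.009886-0.01658j A

Element admittances at ω=1280 rad/s:
  Y(R1) = 0.002717+0.000j S between n0,n1
  Y(R2) = 0.7463+0.000j S between n1,n2
  Y(R3) = 0.0007407+0.000j S between n1,n0
  Y(R4) = 0.1835+0.000j S between n2,n0
  Y(R5) = 0.2915+0.000j S between n2,n1
  Y(R6) = 0.1030+0.000j S between n1,n0
  I1: injects 0.0128 A into n0 (from n1)
  Y(L1) = 0.000-0.7370j S between n2,n1
  Y(C1) = 0.000+0.0003942j S between n2,n0
  Y(R7) = 0.007353+0.000j S between n1,n2
  Y(C2) = 0.000+0.06349j S between n1,n2
  Y(R8) = 0.1312+0.000j S between n2,n0
  Y(R9) = 0.0001715+0.000j S between n2,n1
  Y(R10) = 0.05155+0.000j S between n2,n0
  Y(R11) = 0.0001672+0.000j S between n2,n0
  I2: injects 0.0017 A into n0 (from n2)
  Y(R12) = 0.008547+0.000j S between n1,n2
  Y(C3) = 0.000+0.001306j S between n0,n1
  V1: constraint V(n0)−V(n2) = 3.95
Assemble and solve the 3×3 MNA system:
  V(n1)=-3.689+0.1557j  V(n2)=-3.950+0.000j
  i(V1)=-1.826+0.01020j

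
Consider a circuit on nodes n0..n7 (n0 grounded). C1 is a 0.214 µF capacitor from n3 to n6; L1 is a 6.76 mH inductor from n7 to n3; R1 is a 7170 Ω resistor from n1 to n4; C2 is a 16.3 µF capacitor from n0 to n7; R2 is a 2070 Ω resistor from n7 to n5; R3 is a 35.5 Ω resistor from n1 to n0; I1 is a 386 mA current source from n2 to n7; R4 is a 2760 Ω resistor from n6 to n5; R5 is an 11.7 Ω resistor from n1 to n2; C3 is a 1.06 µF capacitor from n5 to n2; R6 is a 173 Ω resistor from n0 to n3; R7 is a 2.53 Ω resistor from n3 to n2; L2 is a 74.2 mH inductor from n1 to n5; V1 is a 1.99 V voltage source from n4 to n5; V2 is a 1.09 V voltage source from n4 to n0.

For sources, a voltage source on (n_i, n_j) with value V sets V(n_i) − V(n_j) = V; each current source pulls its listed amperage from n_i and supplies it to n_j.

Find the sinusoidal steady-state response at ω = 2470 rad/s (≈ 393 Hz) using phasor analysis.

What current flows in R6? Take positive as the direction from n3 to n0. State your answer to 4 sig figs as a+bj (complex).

Element admittances at ω=2470 rad/s:
  Y(C1) = 0.000+0.0005286j S between n3,n6
  Y(L1) = 0.000-0.05989j S between n7,n3
  Y(R1) = 0.0001395+0.000j S between n1,n4
  Y(C2) = 0.000+0.04026j S between n0,n7
  Y(R2) = 0.0004831+0.000j S between n7,n5
  Y(R3) = 0.02817+0.000j S between n1,n0
  I1: injects 0.386 A into n7 (from n2)
  Y(R4) = 0.0003623+0.000j S between n6,n5
  Y(R5) = 0.08547+0.000j S between n1,n2
  Y(C3) = 0.000+0.002618j S between n5,n2
  Y(R6) = 0.005780+0.000j S between n0,n3
  Y(R7) = 0.3953+0.000j S between n3,n2
  Y(L2) = 0.000-0.005456j S between n1,n5
  V1: constraint V(n4)−V(n5) = 1.99
  V2: constraint V(n4)−V(n0) = 1.09
Assemble and solve the 9×9 MNA system:
  V(n1)=0.4811-4.397j  V(n2)=0.3579-5.942j  V(n3)=1.347-6.267j  V(n4)=1.090+0.000j  V(n5)=-0.9000+0.000j  V(n6)=3.552-3.216j  V(n7)=4.121+0.4187j
  i(V1)=0.004397+0.005205j  i(V2)=-0.004482-0.005818j

0.007788-0.03623j A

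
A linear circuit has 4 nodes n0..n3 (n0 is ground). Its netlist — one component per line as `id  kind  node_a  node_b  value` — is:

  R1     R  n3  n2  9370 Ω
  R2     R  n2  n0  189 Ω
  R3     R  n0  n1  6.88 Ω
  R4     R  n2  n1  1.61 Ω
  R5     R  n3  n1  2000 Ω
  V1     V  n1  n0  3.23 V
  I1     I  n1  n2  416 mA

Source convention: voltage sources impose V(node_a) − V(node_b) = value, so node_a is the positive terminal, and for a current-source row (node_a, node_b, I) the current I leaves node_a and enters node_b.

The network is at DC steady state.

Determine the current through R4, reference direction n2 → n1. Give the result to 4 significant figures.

Element admittances at DC:
  Y(R1) = 0.0001067 S between n3,n2
  Y(R2) = 0.005291 S between n2,n0
  Y(R3) = 0.1453 S between n0,n1
  Y(R4) = 0.6211 S between n2,n1
  Y(R5) = 0.0005000 S between n3,n1
  V1: constraint V(n1)−V(n0) = 3.23
  I1: injects 0.416 A into n2 (from n1)
Assemble and solve the 4×4 MNA system:
  V(n1)=3.230  V(n2)=3.867  V(n3)=3.342
  i(V1)=-0.4899

0.3955 A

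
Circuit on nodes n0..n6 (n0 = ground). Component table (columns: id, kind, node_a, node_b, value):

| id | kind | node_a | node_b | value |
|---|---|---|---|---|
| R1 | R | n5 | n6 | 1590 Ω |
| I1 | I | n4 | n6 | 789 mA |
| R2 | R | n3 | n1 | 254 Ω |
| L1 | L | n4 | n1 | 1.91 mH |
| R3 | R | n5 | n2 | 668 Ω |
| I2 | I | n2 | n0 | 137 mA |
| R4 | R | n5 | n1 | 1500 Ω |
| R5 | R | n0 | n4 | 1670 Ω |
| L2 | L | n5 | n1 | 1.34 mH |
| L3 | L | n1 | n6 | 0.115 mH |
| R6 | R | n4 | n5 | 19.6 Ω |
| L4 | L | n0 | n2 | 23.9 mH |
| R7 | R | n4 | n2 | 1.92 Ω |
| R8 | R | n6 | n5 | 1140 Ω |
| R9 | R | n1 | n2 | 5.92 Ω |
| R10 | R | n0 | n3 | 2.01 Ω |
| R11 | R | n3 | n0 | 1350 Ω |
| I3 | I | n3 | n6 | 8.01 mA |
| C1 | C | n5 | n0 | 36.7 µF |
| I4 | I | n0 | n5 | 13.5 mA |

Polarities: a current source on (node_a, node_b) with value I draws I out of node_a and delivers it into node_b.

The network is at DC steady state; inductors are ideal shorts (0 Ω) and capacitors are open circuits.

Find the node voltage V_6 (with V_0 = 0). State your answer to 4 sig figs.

Apply KCL at each of the 6 non-ground nodes and solve the resulting linear system.
Node n1: branches {R2, L1, R4, L2, L3, R9} → V_1 = 0.03083
Node n2: branches {R3, I2, L4, R7, R9} → V_2 = 0.000
Node n3: branches {R2, R10, R11, I3} → V_3 = -0.01571
Node n4: branches {I1, L1, R5, R6, R7} → V_4 = 0.03083
Node n5: branches {R1, R3, R4, L2, R6, R8, C1, I4} → V_5 = 0.03083
Node n6: branches {R1, I1, L3, R8, I3} → V_6 = 0.03083
Source currents: i(L1)=-0.8051, i(L2)=0.01345, i(L3)=-0.7970, i(L4)=0.1157

0.03083 V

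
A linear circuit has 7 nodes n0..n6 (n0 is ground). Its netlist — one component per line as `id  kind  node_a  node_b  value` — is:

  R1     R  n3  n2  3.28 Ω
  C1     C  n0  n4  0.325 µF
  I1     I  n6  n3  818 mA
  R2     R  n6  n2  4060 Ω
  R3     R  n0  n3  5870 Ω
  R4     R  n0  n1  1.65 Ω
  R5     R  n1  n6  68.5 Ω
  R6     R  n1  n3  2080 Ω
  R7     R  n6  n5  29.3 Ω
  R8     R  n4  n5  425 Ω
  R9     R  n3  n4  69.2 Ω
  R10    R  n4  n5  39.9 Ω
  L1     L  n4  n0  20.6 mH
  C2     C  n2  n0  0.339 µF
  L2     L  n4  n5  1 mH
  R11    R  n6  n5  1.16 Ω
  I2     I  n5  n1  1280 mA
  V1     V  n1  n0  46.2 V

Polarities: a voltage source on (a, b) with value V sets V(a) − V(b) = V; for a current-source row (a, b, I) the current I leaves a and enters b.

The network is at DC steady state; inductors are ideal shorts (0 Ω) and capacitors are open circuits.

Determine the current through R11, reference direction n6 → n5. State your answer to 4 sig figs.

-0.1231 A

MNA unknowns: 6 node voltages V₁..V_6 plus 3 source currents (L1, L2, V1)
R1: Y=0.3049 on G[3,2]
C1: Y=0.000 on G[0,4]
I1: z[6]−=0.818, z[3]+=0.818
R2: Y=0.0002463 on G[6,2]
R3: Y=0.0001704 on G[0,3]
R4: Y=0.6061 on G[0,1]
R5: Y=0.01460 on G[1,6]
R6: Y=0.0004808 on G[1,3]
R7: Y=0.03413 on G[6,5]
R8: Y=0.002353 on G[4,5]
R9: Y=0.01445 on G[3,4]
R10: Y=0.02506 on G[4,5]
L1: row V4−V0=0, i_L1 at 4,0
C2: Y=0.000 on G[2,0]
L2: row V4−V5=0, i_L2 at 4,5
R11: Y=0.8621 on G[6,5]
I2: z[5]−=1.28, z[1]+=1.28
V1: row V1−V0=46.2, i_V1 at 1,0
solve → V1=46.20, V2=54.70, V3=54.74, V4=0.000, V5=0.000, V6=-0.1428
aux → i_L1=-0.6169, i_L2=1.408, i_V1=-27.39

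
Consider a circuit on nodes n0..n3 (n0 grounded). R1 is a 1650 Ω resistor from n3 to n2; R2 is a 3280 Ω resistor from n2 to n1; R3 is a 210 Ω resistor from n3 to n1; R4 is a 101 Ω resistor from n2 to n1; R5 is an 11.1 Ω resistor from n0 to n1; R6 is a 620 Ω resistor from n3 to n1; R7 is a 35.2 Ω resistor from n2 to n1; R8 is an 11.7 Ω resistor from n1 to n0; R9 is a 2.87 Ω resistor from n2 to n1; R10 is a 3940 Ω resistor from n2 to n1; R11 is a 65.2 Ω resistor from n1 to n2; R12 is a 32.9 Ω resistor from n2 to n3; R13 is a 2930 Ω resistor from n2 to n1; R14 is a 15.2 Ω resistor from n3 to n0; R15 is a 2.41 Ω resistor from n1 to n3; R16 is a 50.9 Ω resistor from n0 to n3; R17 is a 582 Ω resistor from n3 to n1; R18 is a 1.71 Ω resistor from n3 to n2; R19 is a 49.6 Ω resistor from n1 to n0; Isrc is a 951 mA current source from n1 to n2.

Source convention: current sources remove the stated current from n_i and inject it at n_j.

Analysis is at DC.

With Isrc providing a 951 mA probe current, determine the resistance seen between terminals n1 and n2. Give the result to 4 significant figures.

R_eq = 1.485 Ω

Element admittances at DC:
  Y(R1) = 0.0006061 S between n3,n2
  Y(R2) = 0.0003049 S between n2,n1
  Y(R3) = 0.004762 S between n3,n1
  Y(R4) = 0.009901 S between n2,n1
  Y(R5) = 0.09009 S between n0,n1
  Y(R6) = 0.001613 S between n3,n1
  Y(R7) = 0.02841 S between n2,n1
  Y(R8) = 0.08547 S between n1,n0
  Y(R9) = 0.3484 S between n2,n1
  Y(R10) = 0.0002538 S between n2,n1
  Y(R11) = 0.01534 S between n1,n2
  Y(R12) = 0.03040 S between n2,n3
  Y(R13) = 0.0003413 S between n2,n1
  Y(R14) = 0.06579 S between n3,n0
  Y(R15) = 0.4149 S between n1,n3
  Y(R16) = 0.01965 S between n0,n3
  Y(R17) = 0.001718 S between n3,n1
  Y(R18) = 0.5848 S between n3,n2
  Y(R19) = 0.02016 S between n1,n0
  Isrc: injects 0.951 A into n2 (from n1)
Assemble and solve the 3×3 MNA system:
  V(n1)=-0.2406  V(n2)=1.171  V(n3)=0.5511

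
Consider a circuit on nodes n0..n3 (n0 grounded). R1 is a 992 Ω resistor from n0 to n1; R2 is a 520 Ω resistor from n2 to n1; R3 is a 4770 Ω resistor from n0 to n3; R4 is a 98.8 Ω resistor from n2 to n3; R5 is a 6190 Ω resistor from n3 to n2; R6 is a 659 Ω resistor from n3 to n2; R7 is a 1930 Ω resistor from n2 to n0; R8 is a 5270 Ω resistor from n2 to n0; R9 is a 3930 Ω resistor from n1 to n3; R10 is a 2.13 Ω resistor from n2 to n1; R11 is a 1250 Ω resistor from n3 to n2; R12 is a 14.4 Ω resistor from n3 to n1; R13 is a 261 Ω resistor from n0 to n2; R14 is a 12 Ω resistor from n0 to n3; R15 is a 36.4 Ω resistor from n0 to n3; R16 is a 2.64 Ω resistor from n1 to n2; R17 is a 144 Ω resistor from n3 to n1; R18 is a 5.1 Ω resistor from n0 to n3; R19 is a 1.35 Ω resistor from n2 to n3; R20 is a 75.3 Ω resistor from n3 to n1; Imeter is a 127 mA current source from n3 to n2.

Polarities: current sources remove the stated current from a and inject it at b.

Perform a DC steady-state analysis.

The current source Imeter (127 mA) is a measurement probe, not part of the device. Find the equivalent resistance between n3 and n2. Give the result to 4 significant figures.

Element admittances at DC:
  Y(R1) = 0.001008 S between n0,n1
  Y(R2) = 0.001923 S between n2,n1
  Y(R3) = 0.0002096 S between n0,n3
  Y(R4) = 0.01012 S between n2,n3
  Y(R5) = 0.0001616 S between n3,n2
  Y(R6) = 0.001517 S between n3,n2
  Y(R7) = 0.0005181 S between n2,n0
  Y(R8) = 0.0001898 S between n2,n0
  Y(R9) = 0.0002545 S between n1,n3
  Y(R10) = 0.4695 S between n2,n1
  Y(R11) = 0.0008000 S between n3,n2
  Y(R12) = 0.06944 S between n3,n1
  Y(R13) = 0.003831 S between n0,n2
  Y(R14) = 0.08333 S between n0,n3
  Y(R15) = 0.02747 S between n0,n3
  Y(R16) = 0.3788 S between n1,n2
  Y(R17) = 0.006944 S between n3,n1
  Y(R18) = 0.1961 S between n0,n3
  Y(R19) = 0.7407 S between n2,n3
  Y(R20) = 0.01328 S between n3,n1
  Imeter: injects 0.127 A into n2 (from n3)
Assemble and solve the 3×3 MNA system:
  V(n1)=0.1340  V(n2)=0.1486  V(n3)=-0.002636

R_eq = 1.191 Ω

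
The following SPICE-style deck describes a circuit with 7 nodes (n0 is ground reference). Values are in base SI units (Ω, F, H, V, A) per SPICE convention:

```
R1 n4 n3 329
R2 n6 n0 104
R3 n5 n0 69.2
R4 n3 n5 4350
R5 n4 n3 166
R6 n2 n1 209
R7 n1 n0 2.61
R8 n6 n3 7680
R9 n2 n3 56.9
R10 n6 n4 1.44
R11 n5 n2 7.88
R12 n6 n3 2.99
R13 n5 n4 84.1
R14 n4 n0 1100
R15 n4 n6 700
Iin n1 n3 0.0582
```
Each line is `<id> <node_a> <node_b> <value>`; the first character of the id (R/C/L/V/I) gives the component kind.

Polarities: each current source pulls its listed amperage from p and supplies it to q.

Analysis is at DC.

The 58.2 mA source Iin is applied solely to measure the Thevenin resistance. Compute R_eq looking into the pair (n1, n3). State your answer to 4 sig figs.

R_eq = 48.66 Ω

Apply KCL at each of the 6 non-ground nodes and solve the resulting linear system.
Node n1: branches {R6, R7, Iin} → V_1 = -0.1298
Node n2: branches {R6, R9, R11} → V_2 = 1.639
Node n3: branches {R1, R4, R5, R8, R9, R12, Iin} → V_3 = 2.702
Node n4: branches {R1, R5, R10, R13, R14, R15} → V_4 = 2.569
Node n5: branches {R3, R4, R11, R13} → V_5 = 1.558
Node n6: branches {R2, R8, R10, R12, R15} → V_6 = 2.588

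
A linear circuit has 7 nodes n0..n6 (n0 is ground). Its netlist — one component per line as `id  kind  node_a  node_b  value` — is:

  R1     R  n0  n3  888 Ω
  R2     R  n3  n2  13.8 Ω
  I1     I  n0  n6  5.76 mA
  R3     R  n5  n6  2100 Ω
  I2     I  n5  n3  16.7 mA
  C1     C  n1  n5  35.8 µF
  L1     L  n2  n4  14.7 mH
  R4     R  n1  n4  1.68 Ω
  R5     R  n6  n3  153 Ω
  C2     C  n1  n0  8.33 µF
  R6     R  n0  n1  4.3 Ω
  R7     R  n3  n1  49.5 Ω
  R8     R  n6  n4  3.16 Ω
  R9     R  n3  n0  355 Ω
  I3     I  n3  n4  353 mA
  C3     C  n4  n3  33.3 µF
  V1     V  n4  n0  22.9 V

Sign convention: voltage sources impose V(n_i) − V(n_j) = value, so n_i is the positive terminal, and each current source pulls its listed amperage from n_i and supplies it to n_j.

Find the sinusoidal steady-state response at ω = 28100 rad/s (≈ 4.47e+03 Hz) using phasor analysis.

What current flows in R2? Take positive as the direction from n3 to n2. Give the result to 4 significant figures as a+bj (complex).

Element admittances at ω=28100 rad/s:
  Y(R1) = 0.001126+0.000j S between n0,n3
  Y(R2) = 0.07246+0.000j S between n3,n2
  I1: injects 0.00576 A into n6 (from n0)
  Y(R3) = 0.0004762+0.000j S between n5,n6
  I2: injects 0.0167 A into n3 (from n5)
  Y(C1) = 0.000+1.006j S between n1,n5
  Y(L1) = 0.000-0.002421j S between n2,n4
  Y(R4) = 0.5952+0.000j S between n1,n4
  Y(R5) = 0.006536+0.000j S between n6,n3
  Y(C2) = 0.000+0.2341j S between n1,n0
  Y(R6) = 0.2326+0.000j S between n0,n1
  Y(R7) = 0.02020+0.000j S between n3,n1
  Y(R8) = 0.3165+0.000j S between n6,n4
  Y(R9) = 0.002817+0.000j S between n3,n0
  I3: injects 0.353 A into n4 (from n3)
  Y(C3) = 0.000+0.9357j S between n4,n3
  V1: constraint V(n4)−V(n0) = 22.9
Assemble and solve the 7×7 MNA system:
  V(n1)=15.43-4.242j  V(n2)=22.77+0.6106j  V(n3)=22.79+0.6150j  V(n4)=22.90+0.000j  V(n5)=15.43-4.229j  V(n6)=22.90+0.006201j
  i(V1)=-4.666-2.628j

0.001478+0.0003207j A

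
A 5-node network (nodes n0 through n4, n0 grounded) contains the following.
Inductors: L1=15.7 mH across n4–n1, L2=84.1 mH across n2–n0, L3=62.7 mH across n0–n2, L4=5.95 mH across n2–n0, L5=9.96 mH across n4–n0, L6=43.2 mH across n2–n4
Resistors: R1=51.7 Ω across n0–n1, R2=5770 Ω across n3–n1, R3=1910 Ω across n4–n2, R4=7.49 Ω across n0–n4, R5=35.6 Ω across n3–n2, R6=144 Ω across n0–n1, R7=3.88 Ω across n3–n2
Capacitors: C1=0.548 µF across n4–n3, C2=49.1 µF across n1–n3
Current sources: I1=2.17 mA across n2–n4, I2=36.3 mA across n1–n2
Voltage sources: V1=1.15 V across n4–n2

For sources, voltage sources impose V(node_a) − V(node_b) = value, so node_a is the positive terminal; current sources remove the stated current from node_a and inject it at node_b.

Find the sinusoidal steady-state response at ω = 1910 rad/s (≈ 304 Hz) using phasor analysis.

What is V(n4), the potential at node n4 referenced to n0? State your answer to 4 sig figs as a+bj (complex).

MNA unknowns: 4 node voltages V₁..V_4 plus 1 source current (V1)
L1: Y=0.000-0.03335j on G[4,1]
R1: Y=0.01934+0.000j on G[0,1]
C1: Y=0.000+0.001047j on G[4,3]
R2: Y=0.0001733+0.000j on G[3,1]
R3: Y=0.0005236+0.000j on G[4,2]
I1: z[2]−=0.00217, z[4]+=0.00217
R4: Y=0.1335+0.000j on G[0,4]
R5: Y=0.02809+0.000j on G[3,2]
L2: Y=0.000-0.006225j on G[2,0]
C2: Y=0.000+0.09378j on G[1,3]
L3: Y=0.000-0.008350j on G[0,2]
L4: Y=0.000-0.08799j on G[2,0]
I2: z[1]−=0.0363, z[2]+=0.0363
R6: Y=0.006944+0.000j on G[0,1]
L5: Y=0.000-0.05257j on G[4,0]
L6: Y=0.000-0.01212j on G[2,4]
R7: Y=0.2577+0.000j on G[3,2]
V1: row V4−V2=1.15, i_V1 at 4,2
solve → V1=-1.139-0.3677j, V2=-0.6535-0.2342j, V3=-0.6607-0.3870j, V4=0.4965-0.2342j
aux → i_V1=-0.05670+0.1246j

0.4965-0.2342j V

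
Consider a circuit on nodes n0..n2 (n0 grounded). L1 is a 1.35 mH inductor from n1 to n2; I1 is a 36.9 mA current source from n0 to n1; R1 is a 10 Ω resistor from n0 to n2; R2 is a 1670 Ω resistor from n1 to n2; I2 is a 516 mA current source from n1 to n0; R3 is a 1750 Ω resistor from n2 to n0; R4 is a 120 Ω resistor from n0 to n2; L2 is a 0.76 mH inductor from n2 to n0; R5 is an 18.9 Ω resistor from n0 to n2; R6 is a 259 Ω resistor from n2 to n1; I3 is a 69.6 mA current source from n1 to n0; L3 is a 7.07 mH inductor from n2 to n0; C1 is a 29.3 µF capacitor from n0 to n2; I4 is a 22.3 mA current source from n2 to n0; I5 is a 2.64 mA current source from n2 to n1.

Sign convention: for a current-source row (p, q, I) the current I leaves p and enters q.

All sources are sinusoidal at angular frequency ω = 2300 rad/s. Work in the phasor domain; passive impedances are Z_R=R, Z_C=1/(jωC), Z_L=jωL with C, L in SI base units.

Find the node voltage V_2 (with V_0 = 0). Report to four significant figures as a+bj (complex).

Apply KCL at each of the 2 non-ground nodes and solve the resulting linear system.
Node n1: branches {L1, I1, R2, I2, R6, I3, I5} → V_1 = -0.2899-2.628j
Node n2: branches {L1, R1, R2, R3, R4, L2, R5, R6, L3, C1, I4, I5} → V_2 = -0.2665-0.9323j

-0.2665-0.9323j V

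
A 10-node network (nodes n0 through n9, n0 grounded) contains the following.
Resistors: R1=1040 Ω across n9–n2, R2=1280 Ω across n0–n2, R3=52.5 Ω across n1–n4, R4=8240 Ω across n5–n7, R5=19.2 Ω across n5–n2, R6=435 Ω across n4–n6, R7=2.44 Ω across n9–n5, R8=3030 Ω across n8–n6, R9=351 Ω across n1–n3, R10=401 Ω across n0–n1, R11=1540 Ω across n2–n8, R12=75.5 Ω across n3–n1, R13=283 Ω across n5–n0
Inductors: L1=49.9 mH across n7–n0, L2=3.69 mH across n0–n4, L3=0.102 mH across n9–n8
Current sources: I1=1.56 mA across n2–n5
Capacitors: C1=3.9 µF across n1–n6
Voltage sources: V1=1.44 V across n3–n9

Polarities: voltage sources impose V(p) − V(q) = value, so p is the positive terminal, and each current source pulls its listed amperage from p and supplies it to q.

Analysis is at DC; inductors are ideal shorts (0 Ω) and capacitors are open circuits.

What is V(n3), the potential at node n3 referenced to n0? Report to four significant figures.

0.4858 V

MNA unknowns: 9 node voltages V₁..V_9 plus 4 source currents (L1, L2, L3, V1)
R1: Y=0.0009615 on G[9,2]
R2: Y=0.0007813 on G[0,2]
L1: row V7−V0=0, i_L1 at 7,0
R3: Y=0.01905 on G[1,4]
R4: Y=0.0001214 on G[5,7]
R5: Y=0.05208 on G[5,2]
R6: Y=0.002299 on G[4,6]
R7: Y=0.4098 on G[9,5]
R8: Y=0.0003300 on G[8,6]
R9: Y=0.002849 on G[1,3]
L2: row V0−V4=0, i_L2 at 0,4
R10: Y=0.002494 on G[0,1]
R11: Y=0.0006494 on G[2,8]
I1: z[2]−=0.00156, z[5]+=0.00156
C1: Y=0.000 on G[1,6]
R12: Y=0.01325 on G[3,1]
R13: Y=0.003534 on G[5,0]
L3: row V9−V8=0, i_L3 at 9,8
V1: row V3−V9=1.44, i_V1 at 3,9
solve → V1=0.2077, V2=-0.9593, V3=0.4858, V4=0.000, V5=-0.9439, V6=-0.1198, V7=0.000, V8=-0.9542, V9=-0.9542
aux → i_L1=-0.0001146, i_L2=-0.003682, i_L3=-0.0002721, i_V1=-0.004475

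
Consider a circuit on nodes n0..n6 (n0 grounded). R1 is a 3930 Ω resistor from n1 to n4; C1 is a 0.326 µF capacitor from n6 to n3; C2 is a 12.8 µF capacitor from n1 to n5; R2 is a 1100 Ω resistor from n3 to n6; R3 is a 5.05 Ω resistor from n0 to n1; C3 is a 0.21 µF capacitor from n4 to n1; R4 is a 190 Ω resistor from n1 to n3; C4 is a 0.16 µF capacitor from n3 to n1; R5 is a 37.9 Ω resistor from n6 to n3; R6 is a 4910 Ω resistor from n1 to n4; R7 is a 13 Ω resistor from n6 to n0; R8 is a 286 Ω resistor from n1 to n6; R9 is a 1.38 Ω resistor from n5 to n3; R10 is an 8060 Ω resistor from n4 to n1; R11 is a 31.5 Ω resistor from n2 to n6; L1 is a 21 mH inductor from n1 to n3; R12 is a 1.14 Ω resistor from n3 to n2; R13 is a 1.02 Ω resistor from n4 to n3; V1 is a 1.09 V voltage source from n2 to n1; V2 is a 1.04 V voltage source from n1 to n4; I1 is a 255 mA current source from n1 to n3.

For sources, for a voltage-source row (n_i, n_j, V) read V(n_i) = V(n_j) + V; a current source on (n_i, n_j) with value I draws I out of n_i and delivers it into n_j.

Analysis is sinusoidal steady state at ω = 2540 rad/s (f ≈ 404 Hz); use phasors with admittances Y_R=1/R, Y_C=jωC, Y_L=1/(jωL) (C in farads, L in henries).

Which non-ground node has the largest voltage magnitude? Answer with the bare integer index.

4

Apply KCL at each of the 6 non-ground nodes and solve the resulting linear system.
Node n1: branches {R1, C2, R3, C3, R4, C4, R6, R8, R10, L1, V1, V2, I1} → V_1 = -0.08894+0.0004632j
Node n2: branches {R11, R12, V1} → V_2 = 1.001+0.0004632j
Node n3: branches {C1, R2, R4, C4, R5, R9, L1, R12, R13, I1} → V_3 = 0.01690-0.0002571j
Node n4: branches {R1, C3, R6, R10, R13, V2} → V_4 = -1.129+0.0004632j
Node n5: branches {C2, R9} → V_5 = 0.01665-0.004995j
Node n6: branches {C1, R2, R5, R7, R8, R11} → V_6 = 0.2289-0.001192j
Source currents: i(V1)=-0.8878-0.0006844j, i(V2)=-1.124+0.0001514j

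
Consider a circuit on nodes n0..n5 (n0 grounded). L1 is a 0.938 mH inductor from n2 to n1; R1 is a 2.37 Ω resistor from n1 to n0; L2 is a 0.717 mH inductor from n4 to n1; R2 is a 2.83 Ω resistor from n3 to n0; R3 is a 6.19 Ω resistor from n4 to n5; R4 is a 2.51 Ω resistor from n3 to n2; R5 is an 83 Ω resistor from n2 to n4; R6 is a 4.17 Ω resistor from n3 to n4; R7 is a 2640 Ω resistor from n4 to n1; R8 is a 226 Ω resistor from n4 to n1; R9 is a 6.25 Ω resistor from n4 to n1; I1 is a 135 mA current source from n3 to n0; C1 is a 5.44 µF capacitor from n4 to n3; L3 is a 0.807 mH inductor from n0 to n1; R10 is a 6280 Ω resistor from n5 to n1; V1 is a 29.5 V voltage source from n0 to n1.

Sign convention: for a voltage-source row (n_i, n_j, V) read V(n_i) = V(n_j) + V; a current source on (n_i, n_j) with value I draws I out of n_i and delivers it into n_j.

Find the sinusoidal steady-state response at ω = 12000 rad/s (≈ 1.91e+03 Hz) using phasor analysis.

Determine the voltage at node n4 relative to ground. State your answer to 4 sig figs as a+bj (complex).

-19.17+7.194j V

Element admittances at ω=12000 rad/s:
  Y(L1) = 0.000-0.08884j S between n2,n1
  Y(R1) = 0.4219+0.000j S between n1,n0
  Y(L2) = 0.000-0.1162j S between n4,n1
  Y(R2) = 0.3534+0.000j S between n3,n0
  Y(R3) = 0.1616+0.000j S between n4,n5
  Y(R4) = 0.3984+0.000j S between n3,n2
  Y(R5) = 0.01205+0.000j S between n2,n4
  Y(R6) = 0.2398+0.000j S between n3,n4
  Y(R7) = 0.0003788+0.000j S between n4,n1
  Y(R8) = 0.004425+0.000j S between n4,n1
  Y(R9) = 0.1600+0.000j S between n4,n1
  I1: injects 0.135 A into n0 (from n3)
  Y(C1) = 0.000+0.06528j S between n4,n3
  Y(L3) = 0.000-0.1033j S between n0,n1
  Y(R10) = 0.0001592+0.000j S between n5,n1
  V1: constraint V(n0)−V(n1) = 29.5
Assemble and solve the 6×6 MNA system:
  V(n1)=-29.50+0.000j  V(n2)=-11.78+8.408j  V(n3)=-9.684+4.493j  V(n4)=-19.17+7.194j  V(n5)=-19.18+7.187j
  i(V1)=-15.73+4.634j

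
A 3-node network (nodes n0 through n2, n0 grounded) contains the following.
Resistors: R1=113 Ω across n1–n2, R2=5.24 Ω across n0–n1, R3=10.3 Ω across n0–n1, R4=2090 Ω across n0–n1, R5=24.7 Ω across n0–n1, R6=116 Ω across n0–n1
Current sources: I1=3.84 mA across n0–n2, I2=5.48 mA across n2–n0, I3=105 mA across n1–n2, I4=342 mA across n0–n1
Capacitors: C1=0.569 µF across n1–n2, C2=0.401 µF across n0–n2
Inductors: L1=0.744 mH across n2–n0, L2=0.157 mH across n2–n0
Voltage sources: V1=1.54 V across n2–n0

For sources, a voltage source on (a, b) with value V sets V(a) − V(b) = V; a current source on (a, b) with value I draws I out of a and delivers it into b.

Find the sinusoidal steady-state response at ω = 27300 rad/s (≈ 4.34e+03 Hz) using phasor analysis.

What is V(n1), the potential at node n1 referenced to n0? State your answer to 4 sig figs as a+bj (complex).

0.7252+0.03654j V

Element admittances at ω=27300 rad/s:
  Y(R1) = 0.008850+0.000j S between n1,n2
  I1: injects 0.00384 A into n2 (from n0)
  Y(R2) = 0.1908+0.000j S between n0,n1
  I2: injects 0.00548 A into n0 (from n2)
  Y(C1) = 0.000+0.01553j S between n1,n2
  Y(R3) = 0.09709+0.000j S between n0,n1
  Y(R4) = 0.0004785+0.000j S between n0,n1
  I3: injects 0.105 A into n2 (from n1)
  Y(R5) = 0.04049+0.000j S between n0,n1
  Y(L1) = 0.000-0.04923j S between n2,n0
  Y(R6) = 0.008621+0.000j S between n0,n1
  Y(L2) = 0.000-0.2333j S between n2,n0
  I4: injects 0.342 A into n1 (from n0)
  Y(C2) = 0.000+0.01095j S between n0,n2
  V1: constraint V(n2)−V(n0) = 1.54
Assemble and solve the 3×3 MNA system:
  V(n1)=0.7252+0.03654j  V(n2)=1.540+0.000j
  i(V1)=0.09558+0.4059j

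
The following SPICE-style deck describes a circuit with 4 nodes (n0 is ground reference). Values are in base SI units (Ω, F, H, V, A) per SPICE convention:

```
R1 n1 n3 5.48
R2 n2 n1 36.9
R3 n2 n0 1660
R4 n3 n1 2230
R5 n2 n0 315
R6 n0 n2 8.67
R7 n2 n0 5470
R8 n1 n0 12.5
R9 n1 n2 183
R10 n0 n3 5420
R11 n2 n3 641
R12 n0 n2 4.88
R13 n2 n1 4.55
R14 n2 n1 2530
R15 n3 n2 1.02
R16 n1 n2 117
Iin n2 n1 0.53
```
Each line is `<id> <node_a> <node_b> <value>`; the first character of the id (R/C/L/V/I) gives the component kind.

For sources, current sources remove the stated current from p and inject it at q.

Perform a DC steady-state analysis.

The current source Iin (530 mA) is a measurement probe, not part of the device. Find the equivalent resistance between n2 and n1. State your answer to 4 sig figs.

Element admittances at DC:
  Y(R1) = 0.1825 S between n1,n3
  Y(R2) = 0.02710 S between n2,n1
  Y(R3) = 0.0006024 S between n2,n0
  Y(R4) = 0.0004484 S between n3,n1
  Y(R5) = 0.003175 S between n2,n0
  Y(R6) = 0.1153 S between n0,n2
  Y(R7) = 0.0001828 S between n2,n0
  Y(R8) = 0.08000 S between n1,n0
  Y(R9) = 0.005464 S between n1,n2
  Y(R10) = 0.0001845 S between n0,n3
  Y(R11) = 0.001560 S between n2,n3
  Y(R12) = 0.2049 S between n0,n2
  Y(R13) = 0.2198 S between n2,n1
  Y(R14) = 0.0003953 S between n2,n1
  Y(R15) = 0.9804 S between n3,n2
  Y(R16) = 0.008547 S between n1,n2
  Iin: injects 0.53 A into n1 (from n2)
Assemble and solve the 3×3 MNA system:
  V(n1)=0.8863  V(n2)=-0.2187  V(n3)=-0.04514

R_eq = 2.085 Ω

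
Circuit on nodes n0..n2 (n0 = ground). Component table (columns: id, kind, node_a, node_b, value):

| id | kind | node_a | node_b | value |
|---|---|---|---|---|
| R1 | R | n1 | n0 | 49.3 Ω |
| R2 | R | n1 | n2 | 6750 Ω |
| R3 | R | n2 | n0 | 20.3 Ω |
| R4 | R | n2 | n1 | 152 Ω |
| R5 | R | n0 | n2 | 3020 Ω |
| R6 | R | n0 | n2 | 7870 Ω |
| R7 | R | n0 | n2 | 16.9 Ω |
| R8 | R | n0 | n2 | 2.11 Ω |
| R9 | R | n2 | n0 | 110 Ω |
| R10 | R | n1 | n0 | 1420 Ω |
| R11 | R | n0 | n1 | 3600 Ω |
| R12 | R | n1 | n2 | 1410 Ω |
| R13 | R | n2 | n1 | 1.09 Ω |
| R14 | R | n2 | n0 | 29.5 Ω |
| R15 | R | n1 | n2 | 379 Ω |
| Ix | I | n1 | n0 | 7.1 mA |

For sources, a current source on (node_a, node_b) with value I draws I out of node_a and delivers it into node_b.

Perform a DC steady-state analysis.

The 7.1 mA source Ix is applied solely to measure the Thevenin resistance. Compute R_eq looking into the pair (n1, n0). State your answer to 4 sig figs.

R_eq = 2.532 Ω

MNA unknowns: 2 node voltages V₁..V_2
R1: Y=0.02028 on G[1,0]
R2: Y=0.0001481 on G[1,2]
R3: Y=0.04926 on G[2,0]
R4: Y=0.006579 on G[2,1]
R5: Y=0.0003311 on G[0,2]
R6: Y=0.0001271 on G[0,2]
R7: Y=0.05917 on G[0,2]
R8: Y=0.4739 on G[0,2]
R9: Y=0.009091 on G[2,0]
R10: Y=0.0007042 on G[1,0]
R11: Y=0.0002778 on G[0,1]
R12: Y=0.0007092 on G[1,2]
R13: Y=0.9174 on G[2,1]
R14: Y=0.03390 on G[2,0]
R15: Y=0.002639 on G[1,2]
Ix: z[1]−=0.0071, z[0]+=0.0071
solve → V1=-0.01798, V2=-0.01073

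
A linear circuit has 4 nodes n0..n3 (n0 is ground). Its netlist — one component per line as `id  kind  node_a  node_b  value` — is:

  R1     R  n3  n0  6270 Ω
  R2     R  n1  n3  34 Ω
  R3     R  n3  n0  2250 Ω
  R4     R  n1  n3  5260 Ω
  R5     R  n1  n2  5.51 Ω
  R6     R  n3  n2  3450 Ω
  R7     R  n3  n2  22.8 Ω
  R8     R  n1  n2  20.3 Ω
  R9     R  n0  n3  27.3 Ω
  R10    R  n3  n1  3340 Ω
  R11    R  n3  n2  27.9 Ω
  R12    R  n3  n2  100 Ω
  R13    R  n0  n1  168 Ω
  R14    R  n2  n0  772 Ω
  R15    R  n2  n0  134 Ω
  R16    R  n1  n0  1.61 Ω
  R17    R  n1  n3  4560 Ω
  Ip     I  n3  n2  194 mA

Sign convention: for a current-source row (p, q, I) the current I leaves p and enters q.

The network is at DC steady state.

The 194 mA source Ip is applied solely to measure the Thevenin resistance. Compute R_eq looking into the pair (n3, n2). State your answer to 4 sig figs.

MNA unknowns: 3 node voltages V₁..V_3
R1: Y=0.0001595 on G[3,0]
R2: Y=0.02941 on G[1,3]
R3: Y=0.0004444 on G[3,0]
R4: Y=0.0001901 on G[1,3]
R5: Y=0.1815 on G[1,2]
R6: Y=0.0002899 on G[3,2]
R7: Y=0.04386 on G[3,2]
R8: Y=0.04926 on G[1,2]
R9: Y=0.03663 on G[0,3]
R10: Y=0.0002994 on G[3,1]
R11: Y=0.03584 on G[3,2]
R12: Y=0.01000 on G[3,2]
R13: Y=0.005952 on G[0,1]
R14: Y=0.001295 on G[2,0]
R15: Y=0.007463 on G[2,0]
R16: Y=0.6211 on G[1,0]
R17: Y=0.0002193 on G[1,3]
Ip: z[3]−=0.194, z[2]+=0.194
solve → V1=0.05587, V2=0.3485, V3=-1.023

R_eq = 7.069 Ω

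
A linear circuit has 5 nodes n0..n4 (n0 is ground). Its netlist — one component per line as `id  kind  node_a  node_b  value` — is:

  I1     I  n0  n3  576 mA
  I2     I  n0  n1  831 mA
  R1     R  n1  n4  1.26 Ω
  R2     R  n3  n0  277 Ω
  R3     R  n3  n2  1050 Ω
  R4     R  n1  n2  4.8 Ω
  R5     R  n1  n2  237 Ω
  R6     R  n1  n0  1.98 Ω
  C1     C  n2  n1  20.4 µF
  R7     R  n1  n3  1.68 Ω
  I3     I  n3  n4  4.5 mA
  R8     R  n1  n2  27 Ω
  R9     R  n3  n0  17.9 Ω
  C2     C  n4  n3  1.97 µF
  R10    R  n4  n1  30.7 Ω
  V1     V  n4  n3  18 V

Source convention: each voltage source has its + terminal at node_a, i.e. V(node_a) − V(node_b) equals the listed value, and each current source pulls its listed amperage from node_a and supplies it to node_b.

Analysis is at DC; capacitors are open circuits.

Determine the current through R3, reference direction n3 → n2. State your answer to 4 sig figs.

-0.009287 A

MNA unknowns: 4 node voltages V₁..V_4 plus 1 source current (V1)
I1: z[0]−=0.576, z[3]+=0.576
I2: z[0]−=0.831, z[1]+=0.831
R1: Y=0.7937 on G[1,4]
R2: Y=0.003610 on G[3,0]
R3: Y=0.0009524 on G[3,2]
R4: Y=0.2083 on G[1,2]
R5: Y=0.004219 on G[1,2]
R6: Y=0.5051 on G[1,0]
C1: Y=0.000 on G[2,1]
R7: Y=0.5952 on G[1,3]
I3: z[3]−=0.0045, z[4]+=0.0045
R8: Y=0.03704 on G[1,2]
R9: Y=0.05587 on G[3,0]
C2: Y=0.000 on G[4,3]
R10: Y=0.03257 on G[4,1]
V1: row V4−V3=18, i_V1 at 4,3
solve → V1=3.524, V2=3.486, V3=-6.265, V4=11.74
aux → i_V1=-6.780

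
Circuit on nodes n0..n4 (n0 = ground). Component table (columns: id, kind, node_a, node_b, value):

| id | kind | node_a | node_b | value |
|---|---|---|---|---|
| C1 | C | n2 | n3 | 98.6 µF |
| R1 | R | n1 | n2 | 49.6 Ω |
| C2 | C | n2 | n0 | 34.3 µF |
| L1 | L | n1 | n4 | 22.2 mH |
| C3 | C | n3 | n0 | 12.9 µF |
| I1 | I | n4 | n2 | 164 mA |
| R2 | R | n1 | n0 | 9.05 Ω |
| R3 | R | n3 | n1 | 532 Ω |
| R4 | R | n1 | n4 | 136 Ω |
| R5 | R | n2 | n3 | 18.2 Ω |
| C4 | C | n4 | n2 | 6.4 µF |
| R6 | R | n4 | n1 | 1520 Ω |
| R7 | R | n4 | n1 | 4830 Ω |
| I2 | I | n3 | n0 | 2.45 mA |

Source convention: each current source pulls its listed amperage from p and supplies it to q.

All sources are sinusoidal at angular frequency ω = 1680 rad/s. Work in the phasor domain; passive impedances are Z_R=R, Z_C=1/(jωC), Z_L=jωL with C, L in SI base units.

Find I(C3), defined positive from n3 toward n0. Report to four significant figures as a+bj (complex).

0.04300-0.003587j A

Element admittances at ω=1680 rad/s:
  Y(C1) = 0.000+0.1656j S between n2,n3
  Y(R1) = 0.02016+0.000j S between n1,n2
  Y(C2) = 0.000+0.05762j S between n2,n0
  Y(L1) = 0.000-0.02681j S between n1,n4
  Y(C3) = 0.000+0.02167j S between n3,n0
  I1: injects 0.164 A into n2 (from n4)
  Y(R2) = 0.1105+0.000j S between n1,n0
  Y(R3) = 0.001880+0.000j S between n3,n1
  Y(R4) = 0.007353+0.000j S between n1,n4
  Y(R5) = 0.05495+0.000j S between n2,n3
  Y(C4) = 0.000+0.01075j S between n4,n2
  Y(R6) = 0.0006579+0.000j S between n4,n1
  Y(R7) = 0.0002070+0.000j S between n4,n1
  I2: injects 0.00245 A into n0 (from n3)
Assemble and solve the 4×4 MNA system:
  V(n1)=-1.590+0.09476j  V(n2)=-0.1195-2.260j  V(n3)=-0.1655-1.984j  V(n4)=-5.871-6.350j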